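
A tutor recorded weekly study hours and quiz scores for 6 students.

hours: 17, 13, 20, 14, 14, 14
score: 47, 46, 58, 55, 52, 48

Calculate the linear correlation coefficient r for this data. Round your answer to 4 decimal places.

0.5467

n = 6, Σx = 92, Σy = 306, Σx² = 1446, Σy² = 15722, Σxy = 4727
nΣxy − ΣxΣy = 28362 − 28152 = 210
nΣx² − (Σx)² = 8676 − 8464 = 212; nΣy² − (Σy)² = 94332 − 93636 = 696
r = 210 / √(212 × 696) = 210 / 384.1250 ≈ 0.5467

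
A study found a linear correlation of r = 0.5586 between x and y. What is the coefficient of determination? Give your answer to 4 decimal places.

r² = (0.5586)² = 0.3120

0.3120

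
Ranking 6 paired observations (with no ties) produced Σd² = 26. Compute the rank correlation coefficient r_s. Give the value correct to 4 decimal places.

ρ = 1 − 6Σd² / [n(n²−1)] = 1 − 6×26 / (6×35)
  = 1 − 156/210 = 1 − 0.74286 ≈ 0.2571

0.2571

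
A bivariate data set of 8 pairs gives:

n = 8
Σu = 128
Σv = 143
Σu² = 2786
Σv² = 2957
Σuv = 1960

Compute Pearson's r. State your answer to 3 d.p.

-0.603

r = (nΣuv − ΣuΣv) / √[(nΣu² − (Σu)²)(nΣv² − (Σv)²)]
Numerator: 8×1960 − 128×143 = -2624
Denominator: √[(22288 − 16384)(23656 − 20449)] = √[5904 × 3207] = 4351.3363
r = -2624 / 4351.3363 ≈ -0.603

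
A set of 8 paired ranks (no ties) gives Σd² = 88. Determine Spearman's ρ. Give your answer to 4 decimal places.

-0.0476

ρ = 1 − 6Σd² / [n(n²−1)] = 1 − 6×88 / (8×63)
  = 1 − 528/504 = 1 − 1.04762 ≈ -0.0476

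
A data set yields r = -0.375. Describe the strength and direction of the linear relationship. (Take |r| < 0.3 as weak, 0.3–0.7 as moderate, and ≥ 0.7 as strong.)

r = -0.375 < 0 so the relationship is negative.
|r| = 0.375, which falls in the moderate range.

moderate negative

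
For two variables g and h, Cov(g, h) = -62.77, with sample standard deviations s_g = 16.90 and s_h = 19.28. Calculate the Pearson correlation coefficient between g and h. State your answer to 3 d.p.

r = Cov(g,h) / (s_g · s_h) = -62.77 / (16.90 × 19.28)
  = -62.77 / 325.8320 ≈ -0.193

-0.193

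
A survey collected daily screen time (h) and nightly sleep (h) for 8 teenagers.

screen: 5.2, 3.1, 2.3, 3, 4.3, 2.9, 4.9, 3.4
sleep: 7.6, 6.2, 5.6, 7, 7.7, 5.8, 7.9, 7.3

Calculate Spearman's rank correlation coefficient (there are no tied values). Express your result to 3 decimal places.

0.905

Rank screen: 8, 4, 1, 3, 6, 2, 7, 5
Rank sleep: 6, 3, 1, 4, 7, 2, 8, 5
d = rank(screen) − rank(sleep): 2, 1, 0, -1, -1, 0, -1, 0; Σd² = 8
ρ = 1 − 6Σd² / [n(n²−1)] = 1 − 6×8 / (8×63) = 1 − 48/504 ≈ 0.905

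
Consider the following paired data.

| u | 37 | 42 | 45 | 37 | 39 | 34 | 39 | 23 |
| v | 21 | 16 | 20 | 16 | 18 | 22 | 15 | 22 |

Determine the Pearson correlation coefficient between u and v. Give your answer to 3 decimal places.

-0.516

n = 8, Σu = 296, Σv = 150, Σu² = 11254, Σv² = 2870, Σuv = 5482
nΣuv − ΣuΣv = 43856 − 44400 = -544
nΣu² − (Σu)² = 90032 − 87616 = 2416; nΣv² − (Σv)² = 22960 − 22500 = 460
r = -544 / √(2416 × 460) = -544 / 1054.2106 ≈ -0.516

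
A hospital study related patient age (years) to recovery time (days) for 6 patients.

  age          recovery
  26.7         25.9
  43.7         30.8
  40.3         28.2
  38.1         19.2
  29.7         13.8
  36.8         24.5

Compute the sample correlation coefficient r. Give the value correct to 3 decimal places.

0.532

n = 6, Σx = 215.3, Σy = 142.4, Σx² = 7934.61, Σy² = 3574.02, Σxy = 5216.93
nΣxy − ΣxΣy = 31301.58 − 30658.72 = 642.86
nΣx² − (Σx)² = 47607.66 − 46354.09 = 1253.57; nΣy² − (Σy)² = 21444.12 − 20277.76 = 1166.36
r = 642.86 / √(1253.57 × 1166.36) = 642.86 / 1209.1790 ≈ 0.532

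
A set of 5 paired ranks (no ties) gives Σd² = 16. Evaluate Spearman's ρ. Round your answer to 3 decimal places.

0.200

ρ = 1 − 6Σd² / [n(n²−1)] = 1 − 6×16 / (5×24)
  = 1 − 96/120 = 1 − 0.8000 ≈ 0.200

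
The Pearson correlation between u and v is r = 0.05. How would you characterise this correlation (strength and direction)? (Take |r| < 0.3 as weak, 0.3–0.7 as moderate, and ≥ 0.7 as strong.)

r = 0.05 > 0 so the relationship is positive.
|r| = 0.05, which falls in the weak range.

weak positive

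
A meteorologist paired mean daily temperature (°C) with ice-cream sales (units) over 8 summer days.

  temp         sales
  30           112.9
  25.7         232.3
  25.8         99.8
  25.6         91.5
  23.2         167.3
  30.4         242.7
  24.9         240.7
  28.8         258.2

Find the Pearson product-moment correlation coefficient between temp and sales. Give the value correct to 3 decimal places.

n = 8, Σx = 214.4, Σy = 1445.4, Σx² = 5793.34, Σy² = 296538.3, Σxy = 38963.38
nΣxy − ΣxΣy = 311707.04 − 309893.76 = 1813.28
nΣx² − (Σx)² = 46346.72 − 45967.36 = 379.36; nΣy² − (Σy)² = 2372306.4 − 2089181.16 = 283125.24
r = 1813.28 / √(379.36 × 283125.24) = 1813.28 / 10363.7055 ≈ 0.175

0.175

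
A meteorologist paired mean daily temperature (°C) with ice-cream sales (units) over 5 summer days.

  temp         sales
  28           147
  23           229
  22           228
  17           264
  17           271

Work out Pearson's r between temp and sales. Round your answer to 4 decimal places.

-0.9683

n = 5, Σx = 107, Σy = 1139, Σx² = 2375, Σy² = 269171, Σxy = 23494
nΣxy − ΣxΣy = 117470 − 121873 = -4403
nΣx² − (Σx)² = 11875 − 11449 = 426; nΣy² − (Σy)² = 1345855 − 1297321 = 48534
r = -4403 / √(426 × 48534) = -4403 / 4547.0302 ≈ -0.9683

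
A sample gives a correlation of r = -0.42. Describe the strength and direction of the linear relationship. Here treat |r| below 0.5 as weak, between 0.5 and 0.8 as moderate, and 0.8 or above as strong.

r = -0.42 < 0 so the relationship is negative.
|r| = 0.42, which falls in the weak range.

weak negative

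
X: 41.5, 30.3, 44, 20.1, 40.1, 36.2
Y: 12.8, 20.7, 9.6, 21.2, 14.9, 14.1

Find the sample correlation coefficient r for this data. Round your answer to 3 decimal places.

-0.914

n = 6, ΣX = 212.2, ΣY = 93.3, ΣX² = 7898.8, ΣY² = 1554.75, ΣXY = 3114.84
nΣXY − ΣXΣY = 18689.04 − 19798.26 = -1109.22
nΣX² − (ΣX)² = 47392.8 − 45028.84 = 2363.96; nΣY² − (ΣY)² = 9328.5 − 8704.89 = 623.61
r = -1109.22 / √(2363.96 × 623.61) = -1109.22 / 1214.1619 ≈ -0.914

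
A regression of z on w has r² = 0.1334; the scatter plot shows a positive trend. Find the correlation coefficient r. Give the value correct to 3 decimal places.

0.365

|r| = √0.1334 = 0.365
The association is positive, so r = 0.365.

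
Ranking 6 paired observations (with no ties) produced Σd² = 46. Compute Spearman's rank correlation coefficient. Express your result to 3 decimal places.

-0.314

ρ = 1 − 6Σd² / [n(n²−1)] = 1 − 6×46 / (6×35)
  = 1 − 276/210 = 1 − 1.3143 ≈ -0.314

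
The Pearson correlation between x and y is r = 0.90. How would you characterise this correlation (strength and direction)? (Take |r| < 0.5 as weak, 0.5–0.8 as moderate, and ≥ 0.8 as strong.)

strong positive

r = 0.90 > 0 so the relationship is positive.
|r| = 0.90, which falls in the strong range.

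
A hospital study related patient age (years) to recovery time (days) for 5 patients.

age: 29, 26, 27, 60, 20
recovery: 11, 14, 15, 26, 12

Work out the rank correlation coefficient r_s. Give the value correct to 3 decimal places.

Rank age: 4, 2, 3, 5, 1
Rank recovery: 1, 3, 4, 5, 2
d = rank(age) − rank(recovery): 3, -1, -1, 0, -1; Σd² = 12
ρ = 1 − 6Σd² / [n(n²−1)] = 1 − 6×12 / (5×24) = 1 − 72/120 ≈ 0.400

0.400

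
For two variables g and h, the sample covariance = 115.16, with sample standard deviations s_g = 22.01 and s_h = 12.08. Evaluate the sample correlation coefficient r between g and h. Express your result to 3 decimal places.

0.433

r = Cov(g,h) / (s_g · s_h) = 115.16 / (22.01 × 12.08)
  = 115.16 / 265.8808 ≈ 0.433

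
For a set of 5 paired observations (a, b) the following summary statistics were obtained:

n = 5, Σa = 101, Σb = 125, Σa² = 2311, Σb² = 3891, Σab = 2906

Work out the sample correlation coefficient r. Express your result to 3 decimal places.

r = (nΣab − ΣaΣb) / √[(nΣa² − (Σa)²)(nΣb² − (Σb)²)]
Numerator: 5×2906 − 101×125 = 1905
Denominator: √[(11555 − 10201)(19455 − 15625)] = √[1354 × 3830] = 2277.2396
r = 1905 / 2277.2396 ≈ 0.837

0.837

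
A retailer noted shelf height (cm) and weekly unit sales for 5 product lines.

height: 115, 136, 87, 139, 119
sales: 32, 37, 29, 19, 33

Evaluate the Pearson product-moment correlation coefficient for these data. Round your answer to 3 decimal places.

-0.137

n = 5, Σx = 596, Σy = 150, Σx² = 72772, Σy² = 4684, Σxy = 17803
nΣxy − ΣxΣy = 89015 − 89400 = -385
nΣx² − (Σx)² = 363860 − 355216 = 8644; nΣy² − (Σy)² = 23420 − 22500 = 920
r = -385 / √(8644 × 920) = -385 / 2820.0142 ≈ -0.137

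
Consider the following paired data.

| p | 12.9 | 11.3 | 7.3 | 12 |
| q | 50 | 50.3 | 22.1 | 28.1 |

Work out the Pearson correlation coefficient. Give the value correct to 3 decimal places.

n = 4, Σp = 43.5, Σq = 150.5, Σp² = 491.39, Σq² = 6308.11, Σpq = 1711.92
nΣpq − ΣpΣq = 6847.68 − 6546.75 = 300.93
nΣp² − (Σp)² = 1965.56 − 1892.25 = 73.31; nΣq² − (Σq)² = 25232.44 − 22650.25 = 2582.19
r = 300.93 / √(73.31 × 2582.19) = 300.93 / 435.0866 ≈ 0.692

0.692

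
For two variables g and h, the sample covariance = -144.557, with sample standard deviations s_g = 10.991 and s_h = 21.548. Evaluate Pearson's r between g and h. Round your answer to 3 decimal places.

-0.610

r = Cov(g,h) / (s_g · s_h) = -144.557 / (10.991 × 21.548)
  = -144.557 / 236.8341 ≈ -0.610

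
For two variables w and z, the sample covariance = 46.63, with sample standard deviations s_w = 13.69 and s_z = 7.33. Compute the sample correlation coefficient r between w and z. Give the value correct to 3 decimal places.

r = Cov(w,z) / (s_w · s_z) = 46.63 / (13.69 × 7.33)
  = 46.63 / 100.3477 ≈ 0.465

0.465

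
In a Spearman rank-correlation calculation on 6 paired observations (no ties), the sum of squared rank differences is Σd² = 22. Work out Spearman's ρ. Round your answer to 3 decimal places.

ρ = 1 − 6Σd² / [n(n²−1)] = 1 − 6×22 / (6×35)
  = 1 − 132/210 = 1 − 0.6286 ≈ 0.371

0.371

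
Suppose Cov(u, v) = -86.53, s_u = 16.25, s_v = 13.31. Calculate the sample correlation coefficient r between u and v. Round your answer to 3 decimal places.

-0.400

r = Cov(u,v) / (s_u · s_v) = -86.53 / (16.25 × 13.31)
  = -86.53 / 216.2875 ≈ -0.400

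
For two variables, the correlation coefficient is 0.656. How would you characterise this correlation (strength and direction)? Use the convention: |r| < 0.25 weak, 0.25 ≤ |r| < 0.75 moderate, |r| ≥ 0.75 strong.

r = 0.656 > 0 so the relationship is positive.
|r| = 0.656, which falls in the moderate range.

moderate positive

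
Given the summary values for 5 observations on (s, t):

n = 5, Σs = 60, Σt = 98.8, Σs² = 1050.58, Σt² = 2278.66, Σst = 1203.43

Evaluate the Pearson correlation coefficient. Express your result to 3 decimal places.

r = (nΣst − ΣsΣt) / √[(nΣs² − (Σs)²)(nΣt² − (Σt)²)]
Numerator: 5×1203.43 − 60×98.8 = 89.15
Denominator: √[(5252.9 − 3600)(11393.3 − 9761.44)] = √[1652.9 × 1631.86] = 1642.3463
r = 89.15 / 1642.3463 ≈ 0.054

0.054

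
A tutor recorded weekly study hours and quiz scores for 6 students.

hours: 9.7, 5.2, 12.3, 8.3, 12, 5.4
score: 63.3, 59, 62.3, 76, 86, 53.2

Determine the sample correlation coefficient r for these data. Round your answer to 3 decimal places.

0.599

n = 6, Σx = 52.9, Σy = 399.8, Σx² = 514.47, Σy² = 27371.42, Σxy = 3637.18
nΣxy − ΣxΣy = 21823.08 − 21149.42 = 673.66
nΣx² − (Σx)² = 3086.82 − 2798.41 = 288.41; nΣy² − (Σy)² = 164228.52 − 159840.04 = 4388.48
r = 673.66 / √(288.41 × 4388.48) = 673.66 / 1125.0251 ≈ 0.599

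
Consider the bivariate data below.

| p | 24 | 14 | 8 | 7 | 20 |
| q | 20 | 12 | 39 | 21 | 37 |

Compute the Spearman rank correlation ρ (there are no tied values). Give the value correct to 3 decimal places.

-0.300

Rank p: 5, 3, 2, 1, 4
Rank q: 2, 1, 5, 3, 4
d = rank(p) − rank(q): 3, 2, -3, -2, 0; Σd² = 26
ρ = 1 − 6Σd² / [n(n²−1)] = 1 − 6×26 / (5×24) = 1 − 156/120 ≈ -0.300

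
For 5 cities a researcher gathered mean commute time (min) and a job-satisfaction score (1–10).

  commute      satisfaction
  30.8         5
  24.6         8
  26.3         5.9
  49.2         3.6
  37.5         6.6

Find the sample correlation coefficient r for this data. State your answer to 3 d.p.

n = 5, Σx = 168.4, Σy = 29.1, Σx² = 6072.38, Σy² = 180.33, Σxy = 930.59
nΣxy − ΣxΣy = 4652.95 − 4900.44 = -247.49
nΣx² − (Σx)² = 30361.9 − 28358.56 = 2003.34; nΣy² − (Σy)² = 901.65 − 846.81 = 54.84
r = -247.49 / √(2003.34 × 54.84) = -247.49 / 331.4561 ≈ -0.747

-0.747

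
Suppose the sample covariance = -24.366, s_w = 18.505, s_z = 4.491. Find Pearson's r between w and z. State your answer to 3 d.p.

r = Cov(w,z) / (s_w · s_z) = -24.366 / (18.505 × 4.491)
  = -24.366 / 83.1060 ≈ -0.293

-0.293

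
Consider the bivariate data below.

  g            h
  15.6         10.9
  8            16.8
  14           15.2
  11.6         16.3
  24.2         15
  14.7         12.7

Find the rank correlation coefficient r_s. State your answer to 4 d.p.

-0.8286

Rank g: 5, 1, 3, 2, 6, 4
Rank h: 1, 6, 4, 5, 3, 2
d = rank(g) − rank(h): 4, -5, -1, -3, 3, 2; Σd² = 64
ρ = 1 − 6Σd² / [n(n²−1)] = 1 − 6×64 / (6×35) = 1 − 384/210 ≈ -0.8286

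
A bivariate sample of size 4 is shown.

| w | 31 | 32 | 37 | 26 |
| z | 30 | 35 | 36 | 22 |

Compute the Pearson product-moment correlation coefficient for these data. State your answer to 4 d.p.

n = 4, Σw = 126, Σz = 123, Σw² = 4030, Σz² = 3905, Σwz = 3954
nΣwz − ΣwΣz = 15816 − 15498 = 318
nΣw² − (Σw)² = 16120 − 15876 = 244; nΣz² − (Σz)² = 15620 − 15129 = 491
r = 318 / √(244 × 491) = 318 / 346.1271 ≈ 0.9187

0.9187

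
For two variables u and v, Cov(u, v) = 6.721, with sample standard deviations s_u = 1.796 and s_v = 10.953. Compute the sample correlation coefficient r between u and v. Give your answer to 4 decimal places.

r = Cov(u,v) / (s_u · s_v) = 6.721 / (1.796 × 10.953)
  = 6.721 / 19.6716 ≈ 0.3417

0.3417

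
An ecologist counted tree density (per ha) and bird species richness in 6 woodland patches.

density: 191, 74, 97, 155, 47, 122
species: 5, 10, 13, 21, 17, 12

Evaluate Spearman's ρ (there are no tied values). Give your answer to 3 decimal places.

-0.257

Rank density: 6, 2, 3, 5, 1, 4
Rank species: 1, 2, 4, 6, 5, 3
d = rank(density) − rank(species): 5, 0, -1, -1, -4, 1; Σd² = 44
ρ = 1 − 6Σd² / [n(n²−1)] = 1 − 6×44 / (6×35) = 1 − 264/210 ≈ -0.257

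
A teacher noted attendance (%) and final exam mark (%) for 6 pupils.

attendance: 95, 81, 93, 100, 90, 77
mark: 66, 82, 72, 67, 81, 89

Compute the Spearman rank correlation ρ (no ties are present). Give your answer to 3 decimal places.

Rank attendance: 5, 2, 4, 6, 3, 1
Rank mark: 1, 5, 3, 2, 4, 6
d = rank(attendance) − rank(mark): 4, -3, 1, 4, -1, -5; Σd² = 68
ρ = 1 − 6Σd² / [n(n²−1)] = 1 − 6×68 / (6×35) = 1 − 408/210 ≈ -0.943

-0.943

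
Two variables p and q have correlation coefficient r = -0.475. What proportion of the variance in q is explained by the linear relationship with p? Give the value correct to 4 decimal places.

r² = (-0.475)² = 0.2256

0.2256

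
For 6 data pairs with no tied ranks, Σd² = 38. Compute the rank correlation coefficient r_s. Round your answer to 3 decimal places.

-0.086

ρ = 1 − 6Σd² / [n(n²−1)] = 1 − 6×38 / (6×35)
  = 1 − 228/210 = 1 − 1.0857 ≈ -0.086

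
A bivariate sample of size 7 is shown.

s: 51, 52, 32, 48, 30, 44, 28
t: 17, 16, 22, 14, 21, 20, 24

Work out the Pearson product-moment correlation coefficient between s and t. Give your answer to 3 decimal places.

n = 7, Σs = 285, Σt = 134, Σs² = 12253, Σt² = 2642, Σst = 5257
nΣst − ΣsΣt = 36799 − 38190 = -1391
nΣs² − (Σs)² = 85771 − 81225 = 4546; nΣt² − (Σt)² = 18494 − 17956 = 538
r = -1391 / √(4546 × 538) = -1391 / 1563.8887 ≈ -0.889

-0.889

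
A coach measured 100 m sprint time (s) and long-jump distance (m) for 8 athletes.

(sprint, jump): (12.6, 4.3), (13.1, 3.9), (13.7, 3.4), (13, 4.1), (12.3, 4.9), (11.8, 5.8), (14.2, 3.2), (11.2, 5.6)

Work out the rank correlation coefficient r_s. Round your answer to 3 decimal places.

-0.976

Rank sprint: 4, 6, 7, 5, 3, 2, 8, 1
Rank jump: 5, 3, 2, 4, 6, 8, 1, 7
d = rank(sprint) − rank(jump): -1, 3, 5, 1, -3, -6, 7, -6; Σd² = 166
ρ = 1 − 6Σd² / [n(n²−1)] = 1 − 6×166 / (8×63) = 1 − 996/504 ≈ -0.976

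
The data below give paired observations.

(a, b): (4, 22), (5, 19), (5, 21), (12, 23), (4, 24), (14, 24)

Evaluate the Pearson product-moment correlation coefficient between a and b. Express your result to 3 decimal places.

n = 6, Σa = 44, Σb = 133, Σa² = 422, Σb² = 2967, Σab = 996
nΣab − ΣaΣb = 5976 − 5852 = 124
nΣa² − (Σa)² = 2532 − 1936 = 596; nΣb² − (Σb)² = 17802 − 17689 = 113
r = 124 / √(596 × 113) = 124 / 259.5149 ≈ 0.478

0.478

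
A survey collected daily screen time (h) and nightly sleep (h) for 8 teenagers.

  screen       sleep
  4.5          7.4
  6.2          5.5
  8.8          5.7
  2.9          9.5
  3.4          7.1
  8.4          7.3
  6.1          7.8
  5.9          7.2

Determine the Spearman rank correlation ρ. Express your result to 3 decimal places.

Rank screen: 3, 6, 8, 1, 2, 7, 5, 4
Rank sleep: 6, 1, 2, 8, 3, 5, 7, 4
d = rank(screen) − rank(sleep): -3, 5, 6, -7, -1, 2, -2, 0; Σd² = 128
ρ = 1 − 6Σd² / [n(n²−1)] = 1 − 6×128 / (8×63) = 1 − 768/504 ≈ -0.524

-0.524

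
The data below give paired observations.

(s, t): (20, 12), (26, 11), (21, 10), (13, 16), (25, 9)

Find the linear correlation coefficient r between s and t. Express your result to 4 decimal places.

n = 5, Σs = 105, Σt = 58, Σs² = 2311, Σt² = 702, Σst = 1169
nΣst − ΣsΣt = 5845 − 6090 = -245
nΣs² − (Σs)² = 11555 − 11025 = 530; nΣt² − (Σt)² = 3510 − 3364 = 146
r = -245 / √(530 × 146) = -245 / 278.1726 ≈ -0.8807

-0.8807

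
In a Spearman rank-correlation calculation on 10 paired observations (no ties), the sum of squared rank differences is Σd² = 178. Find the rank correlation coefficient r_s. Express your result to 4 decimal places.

ρ = 1 − 6Σd² / [n(n²−1)] = 1 − 6×178 / (10×99)
  = 1 − 1068/990 = 1 − 1.07879 ≈ -0.0788

-0.0788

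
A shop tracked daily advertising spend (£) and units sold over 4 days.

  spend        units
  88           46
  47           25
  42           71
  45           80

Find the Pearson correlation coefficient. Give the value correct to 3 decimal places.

n = 4, Σx = 222, Σy = 222, Σx² = 13742, Σy² = 14182, Σxy = 11805
nΣxy − ΣxΣy = 47220 − 49284 = -2064
nΣx² − (Σx)² = 54968 − 49284 = 5684; nΣy² − (Σy)² = 56728 − 49284 = 7444
r = -2064 / √(5684 × 7444) = -2064 / 6504.7441 ≈ -0.317

-0.317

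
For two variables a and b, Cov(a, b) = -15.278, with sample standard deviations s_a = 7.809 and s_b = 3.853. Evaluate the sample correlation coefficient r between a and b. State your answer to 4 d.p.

r = Cov(a,b) / (s_a · s_b) = -15.278 / (7.809 × 3.853)
  = -15.278 / 30.0881 ≈ -0.5078

-0.5078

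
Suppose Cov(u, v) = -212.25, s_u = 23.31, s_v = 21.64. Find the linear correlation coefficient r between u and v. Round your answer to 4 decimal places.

-0.4208

r = Cov(u,v) / (s_u · s_v) = -212.25 / (23.31 × 21.64)
  = -212.25 / 504.4284 ≈ -0.4208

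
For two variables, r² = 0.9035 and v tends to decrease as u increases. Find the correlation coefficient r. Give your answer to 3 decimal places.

-0.951

|r| = √0.9035 = 0.951
The association is negative, so r = −0.951.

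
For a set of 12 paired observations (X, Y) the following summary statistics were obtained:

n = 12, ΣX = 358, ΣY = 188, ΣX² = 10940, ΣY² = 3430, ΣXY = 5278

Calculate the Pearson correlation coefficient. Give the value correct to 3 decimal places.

-0.932

r = (nΣXY − ΣXΣY) / √[(nΣX² − (ΣX)²)(nΣY² − (ΣY)²)]
Numerator: 12×5278 − 358×188 = -3968
Denominator: √[(131280 − 128164)(41160 − 35344)] = √[3116 × 5816] = 4257.0713
r = -3968 / 4257.0713 ≈ -0.932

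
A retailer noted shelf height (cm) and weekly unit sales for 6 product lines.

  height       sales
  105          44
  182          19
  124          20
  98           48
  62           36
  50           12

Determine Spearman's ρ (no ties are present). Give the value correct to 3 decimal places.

Rank height: 4, 6, 5, 3, 2, 1
Rank sales: 5, 2, 3, 6, 4, 1
d = rank(height) − rank(sales): -1, 4, 2, -3, -2, 0; Σd² = 34
ρ = 1 − 6Σd² / [n(n²−1)] = 1 − 6×34 / (6×35) = 1 − 204/210 ≈ 0.029

0.029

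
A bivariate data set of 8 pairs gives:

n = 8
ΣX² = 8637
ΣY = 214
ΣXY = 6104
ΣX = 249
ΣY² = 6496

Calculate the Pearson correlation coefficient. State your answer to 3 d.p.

r = (nΣXY − ΣXΣY) / √[(nΣX² − (ΣX)²)(nΣY² − (ΣY)²)]
Numerator: 8×6104 − 249×214 = -4454
Denominator: √[(69096 − 62001)(51968 − 45796)] = √[7095 × 6172] = 6617.4270
r = -4454 / 6617.4270 ≈ -0.673

-0.673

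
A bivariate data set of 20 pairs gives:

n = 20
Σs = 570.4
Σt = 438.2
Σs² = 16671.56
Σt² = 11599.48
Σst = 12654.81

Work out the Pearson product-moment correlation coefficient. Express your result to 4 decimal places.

0.1752

r = (nΣst − ΣsΣt) / √[(nΣs² − (Σs)²)(nΣt² − (Σt)²)]
Numerator: 20×12654.81 − 570.4×438.2 = 3146.92
Denominator: √[(333431.2 − 325356.16)(231989.6 − 192019.24)] = √[8075.04 × 39970.36] = 17965.5853
r = 3146.92 / 17965.5853 ≈ 0.1752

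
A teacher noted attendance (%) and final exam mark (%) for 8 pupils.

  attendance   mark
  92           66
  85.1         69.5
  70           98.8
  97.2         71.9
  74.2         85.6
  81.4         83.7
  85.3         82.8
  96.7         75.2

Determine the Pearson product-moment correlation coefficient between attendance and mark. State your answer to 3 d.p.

-0.820

n = 8, Σx = 681.9, Σy = 633.5, Σx² = 58812.43, Σy² = 50961.23, Σxy = 53390.51
nΣxy − ΣxΣy = 427124.08 − 431983.65 = -4859.57
nΣx² − (Σx)² = 470499.44 − 464987.61 = 5511.83; nΣy² − (Σy)² = 407689.84 − 401322.25 = 6367.59
r = -4859.57 / √(5511.83 × 6367.59) = -4859.57 / 5924.2783 ≈ -0.820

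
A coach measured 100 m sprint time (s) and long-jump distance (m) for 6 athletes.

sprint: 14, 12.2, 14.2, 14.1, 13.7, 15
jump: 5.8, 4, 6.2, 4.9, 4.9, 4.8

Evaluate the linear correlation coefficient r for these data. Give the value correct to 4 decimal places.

n = 6, Σx = 83.2, Σy = 30.6, Σx² = 1157.98, Σy² = 159.14, Σxy = 426.26
nΣxy − ΣxΣy = 2557.56 − 2545.92 = 11.64
nΣx² − (Σx)² = 6947.88 − 6922.24 = 25.64; nΣy² − (Σy)² = 954.84 − 936.36 = 18.48
r = 11.64 / √(25.64 × 18.48) = 11.64 / 21.7676 ≈ 0.5347

0.5347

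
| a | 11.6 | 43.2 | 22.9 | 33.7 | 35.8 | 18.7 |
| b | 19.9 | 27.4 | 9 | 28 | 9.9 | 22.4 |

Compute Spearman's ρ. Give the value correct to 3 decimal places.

0.257

Rank a: 1, 6, 3, 4, 5, 2
Rank b: 3, 5, 1, 6, 2, 4
d = rank(a) − rank(b): -2, 1, 2, -2, 3, -2; Σd² = 26
ρ = 1 − 6Σd² / [n(n²−1)] = 1 − 6×26 / (6×35) = 1 − 156/210 ≈ 0.257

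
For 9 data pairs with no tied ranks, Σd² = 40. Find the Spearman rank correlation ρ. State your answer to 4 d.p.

0.6667

ρ = 1 − 6Σd² / [n(n²−1)] = 1 − 6×40 / (9×80)
  = 1 − 240/720 = 1 − 0.33333 ≈ 0.6667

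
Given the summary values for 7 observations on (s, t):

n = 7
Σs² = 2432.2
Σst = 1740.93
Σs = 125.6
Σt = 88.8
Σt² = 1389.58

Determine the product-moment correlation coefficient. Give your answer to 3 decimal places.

0.681

r = (nΣst − ΣsΣt) / √[(nΣs² − (Σs)²)(nΣt² − (Σt)²)]
Numerator: 7×1740.93 − 125.6×88.8 = 1033.23
Denominator: √[(17025.4 − 15775.36)(9727.06 − 7885.44)] = √[1250.04 × 1841.62] = 1517.2668
r = 1033.23 / 1517.2668 ≈ 0.681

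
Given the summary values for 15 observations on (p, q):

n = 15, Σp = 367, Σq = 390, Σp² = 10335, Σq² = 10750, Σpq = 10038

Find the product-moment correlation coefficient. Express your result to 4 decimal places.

r = (nΣpq − ΣpΣq) / √[(nΣp² − (Σp)²)(nΣq² − (Σq)²)]
Numerator: 15×10038 − 367×390 = 7440
Denominator: √[(155025 − 134689)(161250 − 152100)] = √[20336 × 9150] = 13640.9091
r = 7440 / 13640.9091 ≈ 0.5454

0.5454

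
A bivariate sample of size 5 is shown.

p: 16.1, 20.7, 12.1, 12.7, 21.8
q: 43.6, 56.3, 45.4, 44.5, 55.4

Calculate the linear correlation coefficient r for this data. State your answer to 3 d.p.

n = 5, Σp = 83.4, Σq = 245.2, Σp² = 1470.64, Σq² = 12181.22, Σpq = 4189.58
nΣpq − ΣpΣq = 20947.9 − 20449.68 = 498.22
nΣp² − (Σp)² = 7353.2 − 6955.56 = 397.64; nΣq² − (Σq)² = 60906.1 − 60123.04 = 783.06
r = 498.22 / √(397.64 × 783.06) = 498.22 / 558.0107 ≈ 0.893

0.893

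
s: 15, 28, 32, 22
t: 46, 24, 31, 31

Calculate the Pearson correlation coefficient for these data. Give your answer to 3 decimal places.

n = 4, Σs = 97, Σt = 132, Σs² = 2517, Σt² = 4614, Σst = 3036
nΣst − ΣsΣt = 12144 − 12804 = -660
nΣs² − (Σs)² = 10068 − 9409 = 659; nΣt² − (Σt)² = 18456 − 17424 = 1032
r = -660 / √(659 × 1032) = -660 / 824.6745 ≈ -0.800

-0.800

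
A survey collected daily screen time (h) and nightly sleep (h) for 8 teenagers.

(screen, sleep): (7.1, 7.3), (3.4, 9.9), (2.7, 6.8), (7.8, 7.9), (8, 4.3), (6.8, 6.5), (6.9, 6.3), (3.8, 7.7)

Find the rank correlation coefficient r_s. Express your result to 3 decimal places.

-0.357

Rank screen: 6, 2, 1, 7, 8, 4, 5, 3
Rank sleep: 5, 8, 4, 7, 1, 3, 2, 6
d = rank(screen) − rank(sleep): 1, -6, -3, 0, 7, 1, 3, -3; Σd² = 114
ρ = 1 − 6Σd² / [n(n²−1)] = 1 − 6×114 / (8×63) = 1 − 684/504 ≈ -0.357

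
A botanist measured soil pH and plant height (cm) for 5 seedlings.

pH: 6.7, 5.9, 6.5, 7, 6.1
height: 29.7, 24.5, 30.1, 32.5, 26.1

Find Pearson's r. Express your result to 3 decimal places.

n = 5, Σx = 32.2, Σy = 142.9, Σx² = 208.16, Σy² = 4125.81, Σxy = 925.9
nΣxy − ΣxΣy = 4629.5 − 4601.38 = 28.12
nΣx² − (Σx)² = 1040.8 − 1036.84 = 3.96; nΣy² − (Σy)² = 20629.05 − 20420.41 = 208.64
r = 28.12 / √(3.96 × 208.64) = 28.12 / 28.7439 ≈ 0.978

0.978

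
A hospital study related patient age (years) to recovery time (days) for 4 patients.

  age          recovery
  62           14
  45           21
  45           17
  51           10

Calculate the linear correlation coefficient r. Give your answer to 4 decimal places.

-0.5226

n = 4, Σx = 203, Σy = 62, Σx² = 10495, Σy² = 1026, Σxy = 3088
nΣxy − ΣxΣy = 12352 − 12586 = -234
nΣx² − (Σx)² = 41980 − 41209 = 771; nΣy² − (Σy)² = 4104 − 3844 = 260
r = -234 / √(771 × 260) = -234 / 447.7276 ≈ -0.5226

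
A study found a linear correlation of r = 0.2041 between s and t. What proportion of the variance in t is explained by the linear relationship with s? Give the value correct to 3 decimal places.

0.042

r² = (0.2041)² = 0.042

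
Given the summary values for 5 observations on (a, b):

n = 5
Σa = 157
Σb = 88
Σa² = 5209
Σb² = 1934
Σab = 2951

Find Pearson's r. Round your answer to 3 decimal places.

0.573

r = (nΣab − ΣaΣb) / √[(nΣa² − (Σa)²)(nΣb² − (Σb)²)]
Numerator: 5×2951 − 157×88 = 939
Denominator: √[(26045 − 24649)(9670 − 7744)] = √[1396 × 1926] = 1639.7244
r = 939 / 1639.7244 ≈ 0.573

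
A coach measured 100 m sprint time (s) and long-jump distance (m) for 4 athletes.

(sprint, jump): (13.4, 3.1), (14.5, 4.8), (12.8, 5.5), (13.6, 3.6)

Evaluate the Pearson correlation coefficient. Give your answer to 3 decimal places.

n = 4, Σx = 54.3, Σy = 17, Σx² = 738.61, Σy² = 75.86, Σxy = 230.5
nΣxy − ΣxΣy = 922 − 923.1 = -1.1
nΣx² − (Σx)² = 2954.44 − 2948.49 = 5.95; nΣy² − (Σy)² = 303.44 − 289 = 14.44
r = -1.1 / √(5.95 × 14.44) = -1.1 / 9.2692 ≈ -0.119

-0.119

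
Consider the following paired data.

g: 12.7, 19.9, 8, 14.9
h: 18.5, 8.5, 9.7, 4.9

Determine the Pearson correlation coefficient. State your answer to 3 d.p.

-0.263

n = 4, Σg = 55.5, Σh = 41.6, Σg² = 843.31, Σh² = 532.6, Σgh = 554.71
nΣgh − ΣgΣh = 2218.84 − 2308.8 = -89.96
nΣg² − (Σg)² = 3373.24 − 3080.25 = 292.99; nΣh² − (Σh)² = 2130.4 − 1730.56 = 399.84
r = -89.96 / √(292.99 × 399.84) = -89.96 / 342.2705 ≈ -0.263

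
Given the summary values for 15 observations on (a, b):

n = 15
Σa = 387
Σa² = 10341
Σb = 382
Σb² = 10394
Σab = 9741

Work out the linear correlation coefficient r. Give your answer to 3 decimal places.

r = (nΣab − ΣaΣb) / √[(nΣa² − (Σa)²)(nΣb² − (Σb)²)]
Numerator: 15×9741 − 387×382 = -1719
Denominator: √[(155115 − 149769)(155910 − 145924)] = √[5346 × 9986] = 7306.5146
r = -1719 / 7306.5146 ≈ -0.235

-0.235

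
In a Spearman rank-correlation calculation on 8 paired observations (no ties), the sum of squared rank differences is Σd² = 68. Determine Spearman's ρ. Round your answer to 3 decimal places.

0.190

ρ = 1 − 6Σd² / [n(n²−1)] = 1 − 6×68 / (8×63)
  = 1 − 408/504 = 1 − 0.8095 ≈ 0.190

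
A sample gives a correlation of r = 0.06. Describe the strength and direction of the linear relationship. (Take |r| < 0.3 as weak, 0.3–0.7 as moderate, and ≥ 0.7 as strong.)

weak positive

r = 0.06 > 0 so the relationship is positive.
|r| = 0.06, which falls in the weak range.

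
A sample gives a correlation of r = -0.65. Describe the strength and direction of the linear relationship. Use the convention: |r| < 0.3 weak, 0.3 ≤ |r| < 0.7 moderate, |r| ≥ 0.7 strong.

moderate negative

r = -0.65 < 0 so the relationship is negative.
|r| = 0.65, which falls in the moderate range.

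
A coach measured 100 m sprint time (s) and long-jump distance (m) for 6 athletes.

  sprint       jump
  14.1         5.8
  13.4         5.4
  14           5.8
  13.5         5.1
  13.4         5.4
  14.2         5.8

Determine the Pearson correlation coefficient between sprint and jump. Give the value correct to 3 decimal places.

n = 6, Σx = 82.6, Σy = 33.3, Σx² = 1137.82, Σy² = 185.25, Σxy = 458.91
nΣxy − ΣxΣy = 2753.46 − 2750.58 = 2.88
nΣx² − (Σx)² = 6826.92 − 6822.76 = 4.16; nΣy² − (Σy)² = 1111.5 − 1108.89 = 2.61
r = 2.88 / √(4.16 × 2.61) = 2.88 / 3.2951 ≈ 0.874

0.874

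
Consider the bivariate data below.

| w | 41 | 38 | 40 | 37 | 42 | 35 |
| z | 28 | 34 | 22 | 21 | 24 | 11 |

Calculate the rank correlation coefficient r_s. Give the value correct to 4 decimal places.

0.6000

Rank w: 5, 3, 4, 2, 6, 1
Rank z: 5, 6, 3, 2, 4, 1
d = rank(w) − rank(z): 0, -3, 1, 0, 2, 0; Σd² = 14
ρ = 1 − 6Σd² / [n(n²−1)] = 1 − 6×14 / (6×35) = 1 − 84/210 ≈ 0.6000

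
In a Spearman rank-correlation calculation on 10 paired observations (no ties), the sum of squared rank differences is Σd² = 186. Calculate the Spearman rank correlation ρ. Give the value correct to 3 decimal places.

-0.127

ρ = 1 − 6Σd² / [n(n²−1)] = 1 − 6×186 / (10×99)
  = 1 − 1116/990 = 1 − 1.1273 ≈ -0.127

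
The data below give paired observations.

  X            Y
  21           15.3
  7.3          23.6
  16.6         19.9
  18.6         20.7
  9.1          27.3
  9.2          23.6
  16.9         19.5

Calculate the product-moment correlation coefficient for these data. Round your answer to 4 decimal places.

-0.8770

n = 7, ΣX = 98.7, ΣY = 149.9, ΣX² = 1568.87, ΣY² = 3298.05, ΣXY = 2004.04
nΣXY − ΣXΣY = 14028.28 − 14795.13 = -766.85
nΣX² − (ΣX)² = 10982.09 − 9741.69 = 1240.4; nΣY² − (ΣY)² = 23086.35 − 22470.01 = 616.34
r = -766.85 / √(1240.4 × 616.34) = -766.85 / 874.3616 ≈ -0.8770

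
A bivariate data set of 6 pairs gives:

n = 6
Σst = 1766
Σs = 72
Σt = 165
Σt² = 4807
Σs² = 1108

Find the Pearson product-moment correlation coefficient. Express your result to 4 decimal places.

-0.8345

r = (nΣst − ΣsΣt) / √[(nΣs² − (Σs)²)(nΣt² − (Σt)²)]
Numerator: 6×1766 − 72×165 = -1284
Denominator: √[(6648 − 5184)(28842 − 27225)] = √[1464 × 1617] = 1538.5994
r = -1284 / 1538.5994 ≈ -0.8345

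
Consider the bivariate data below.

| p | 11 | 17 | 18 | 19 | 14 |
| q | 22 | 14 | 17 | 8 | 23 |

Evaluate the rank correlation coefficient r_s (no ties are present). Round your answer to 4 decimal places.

-0.8000

Rank p: 1, 3, 4, 5, 2
Rank q: 4, 2, 3, 1, 5
d = rank(p) − rank(q): -3, 1, 1, 4, -3; Σd² = 36
ρ = 1 − 6Σd² / [n(n²−1)] = 1 − 6×36 / (5×24) = 1 − 216/120 ≈ -0.8000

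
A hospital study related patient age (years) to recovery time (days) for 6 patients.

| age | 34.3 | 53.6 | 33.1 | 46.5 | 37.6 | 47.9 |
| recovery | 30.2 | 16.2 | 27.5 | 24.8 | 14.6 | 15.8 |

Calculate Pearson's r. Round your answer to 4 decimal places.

-0.6016

n = 6, Σx = 253, Σy = 129.1, Σx² = 11015.48, Σy² = 3008.57, Σxy = 5273.41
nΣxy − ΣxΣy = 31640.46 − 32662.3 = -1021.84
nΣx² − (Σx)² = 66092.88 − 64009 = 2083.88; nΣy² − (Σy)² = 18051.42 − 16666.81 = 1384.61
r = -1021.84 / √(2083.88 × 1384.61) = -1021.84 / 1698.6351 ≈ -0.6016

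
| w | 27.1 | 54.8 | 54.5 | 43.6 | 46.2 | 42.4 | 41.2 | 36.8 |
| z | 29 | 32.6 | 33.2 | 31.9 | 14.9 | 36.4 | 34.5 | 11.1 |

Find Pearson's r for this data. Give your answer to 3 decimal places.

n = 8, Σw = 346.6, Σz = 223.6, Σw² = 15592.54, Σz² = 6884.04, Σwz = 9834.24
nΣwz − ΣwΣz = 78673.92 − 77499.76 = 1174.16
nΣw² − (Σw)² = 124740.32 − 120131.56 = 4608.76; nΣz² − (Σz)² = 55072.32 − 49996.96 = 5075.36
r = 1174.16 / √(4608.76 × 5075.36) = 1174.16 / 4836.4363 ≈ 0.243

0.243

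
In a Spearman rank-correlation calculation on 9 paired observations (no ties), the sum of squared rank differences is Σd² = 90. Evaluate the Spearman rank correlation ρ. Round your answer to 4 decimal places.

ρ = 1 − 6Σd² / [n(n²−1)] = 1 − 6×90 / (9×80)
  = 1 − 540/720 = 1 − 0.75000 ≈ 0.2500

0.2500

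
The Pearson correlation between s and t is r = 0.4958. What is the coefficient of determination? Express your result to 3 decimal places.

r² = (0.4958)² = 0.246

0.246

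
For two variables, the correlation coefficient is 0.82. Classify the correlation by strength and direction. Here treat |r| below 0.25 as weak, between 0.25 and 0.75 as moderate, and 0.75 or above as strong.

strong positive

r = 0.82 > 0 so the relationship is positive.
|r| = 0.82, which falls in the strong range.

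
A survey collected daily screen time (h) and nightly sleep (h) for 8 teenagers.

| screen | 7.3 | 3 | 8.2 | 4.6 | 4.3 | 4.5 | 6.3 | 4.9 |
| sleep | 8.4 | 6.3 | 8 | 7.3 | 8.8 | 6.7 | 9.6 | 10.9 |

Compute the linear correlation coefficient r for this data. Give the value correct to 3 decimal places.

n = 8, Σx = 43.1, Σy = 66, Σx² = 253.13, Σy² = 560.84, Σxy = 361.28
nΣxy − ΣxΣy = 2890.24 − 2844.6 = 45.64
nΣx² − (Σx)² = 2025.04 − 1857.61 = 167.43; nΣy² − (Σy)² = 4486.72 − 4356 = 130.72
r = 45.64 / √(167.43 × 130.72) = 45.64 / 147.9407 ≈ 0.309

0.309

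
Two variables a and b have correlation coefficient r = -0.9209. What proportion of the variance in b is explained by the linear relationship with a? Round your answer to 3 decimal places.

r² = (-0.9209)² = 0.848

0.848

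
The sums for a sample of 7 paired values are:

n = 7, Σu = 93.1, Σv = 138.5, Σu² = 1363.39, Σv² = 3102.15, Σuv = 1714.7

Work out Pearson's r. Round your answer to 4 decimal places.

-0.5984

r = (nΣuv − ΣuΣv) / √[(nΣu² − (Σu)²)(nΣv² − (Σv)²)]
Numerator: 7×1714.7 − 93.1×138.5 = -891.45
Denominator: √[(9543.73 − 8667.61)(21715.05 − 19182.25)] = √[876.12 × 2532.8] = 1489.6432
r = -891.45 / 1489.6432 ≈ -0.5984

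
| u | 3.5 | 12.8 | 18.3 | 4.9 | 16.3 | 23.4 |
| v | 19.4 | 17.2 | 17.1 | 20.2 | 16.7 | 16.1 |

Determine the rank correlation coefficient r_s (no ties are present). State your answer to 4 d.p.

Rank u: 1, 3, 5, 2, 4, 6
Rank v: 5, 4, 3, 6, 2, 1
d = rank(u) − rank(v): -4, -1, 2, -4, 2, 5; Σd² = 66
ρ = 1 − 6Σd² / [n(n²−1)] = 1 − 6×66 / (6×35) = 1 − 396/210 ≈ -0.8857

-0.8857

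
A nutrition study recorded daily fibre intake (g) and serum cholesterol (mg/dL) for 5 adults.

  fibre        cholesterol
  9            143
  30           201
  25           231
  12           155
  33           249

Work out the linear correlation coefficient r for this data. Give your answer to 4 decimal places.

n = 5, Σx = 109, Σy = 979, Σx² = 2839, Σy² = 200237, Σxy = 23169
nΣxy − ΣxΣy = 115845 − 106711 = 9134
nΣx² − (Σx)² = 14195 − 11881 = 2314; nΣy² − (Σy)² = 1001185 − 958441 = 42744
r = 9134 / √(2314 × 42744) = 9134 / 9945.3314 ≈ 0.9184

0.9184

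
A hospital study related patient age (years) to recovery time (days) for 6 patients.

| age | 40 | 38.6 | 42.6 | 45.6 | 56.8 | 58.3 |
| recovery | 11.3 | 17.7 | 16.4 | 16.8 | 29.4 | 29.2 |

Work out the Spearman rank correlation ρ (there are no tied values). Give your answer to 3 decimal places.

0.600

Rank age: 2, 1, 3, 4, 5, 6
Rank recovery: 1, 4, 2, 3, 6, 5
d = rank(age) − rank(recovery): 1, -3, 1, 1, -1, 1; Σd² = 14
ρ = 1 − 6Σd² / [n(n²−1)] = 1 − 6×14 / (6×35) = 1 − 84/210 ≈ 0.600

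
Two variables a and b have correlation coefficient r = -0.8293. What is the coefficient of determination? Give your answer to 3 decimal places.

0.688

r² = (-0.8293)² = 0.688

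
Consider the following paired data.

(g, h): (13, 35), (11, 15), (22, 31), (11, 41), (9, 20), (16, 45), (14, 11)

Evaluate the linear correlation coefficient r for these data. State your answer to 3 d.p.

0.269

n = 7, Σg = 96, Σh = 198, Σg² = 1428, Σh² = 6638, Σgh = 2807
nΣgh − ΣgΣh = 19649 − 19008 = 641
nΣg² − (Σg)² = 9996 − 9216 = 780; nΣh² − (Σh)² = 46466 − 39204 = 7262
r = 641 / √(780 × 7262) = 641 / 2379.9916 ≈ 0.269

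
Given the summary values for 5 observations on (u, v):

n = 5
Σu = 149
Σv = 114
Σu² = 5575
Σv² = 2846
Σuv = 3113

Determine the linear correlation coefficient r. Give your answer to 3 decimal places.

r = (nΣuv − ΣuΣv) / √[(nΣu² − (Σu)²)(nΣv² − (Σv)²)]
Numerator: 5×3113 − 149×114 = -1421
Denominator: √[(27875 − 22201)(14230 − 12996)] = √[5674 × 1234] = 2646.0756
r = -1421 / 2646.0756 ≈ -0.537

-0.537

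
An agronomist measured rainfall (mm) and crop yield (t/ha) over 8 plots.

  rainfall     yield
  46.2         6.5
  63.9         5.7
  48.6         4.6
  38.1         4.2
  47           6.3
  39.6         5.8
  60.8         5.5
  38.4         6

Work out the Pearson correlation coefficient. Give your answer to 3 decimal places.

0.103

n = 8, Σx = 382.6, Σy = 44.6, Σx² = 18979.58, Σy² = 253.12, Σxy = 2138.69
nΣxy − ΣxΣy = 17109.52 − 17063.96 = 45.56
nΣx² − (Σx)² = 151836.64 − 146382.76 = 5453.88; nΣy² − (Σy)² = 2024.96 − 1989.16 = 35.8
r = 45.56 / √(5453.88 × 35.8) = 45.56 / 441.8698 ≈ 0.103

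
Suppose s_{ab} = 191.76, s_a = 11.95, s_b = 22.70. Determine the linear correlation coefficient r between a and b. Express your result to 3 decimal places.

0.707

r = Cov(a,b) / (s_a · s_b) = 191.76 / (11.95 × 22.70)
  = 191.76 / 271.2650 ≈ 0.707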